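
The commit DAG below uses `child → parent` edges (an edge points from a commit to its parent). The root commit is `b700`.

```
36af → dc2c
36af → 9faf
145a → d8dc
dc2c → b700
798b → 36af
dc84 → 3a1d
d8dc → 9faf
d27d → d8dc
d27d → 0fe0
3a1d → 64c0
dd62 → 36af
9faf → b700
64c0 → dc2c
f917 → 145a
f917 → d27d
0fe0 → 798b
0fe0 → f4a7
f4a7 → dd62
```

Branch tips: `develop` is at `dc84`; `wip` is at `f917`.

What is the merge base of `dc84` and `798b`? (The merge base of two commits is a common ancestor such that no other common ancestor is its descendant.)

dc2c

Ancestors of dc84: {3a1d, 64c0, b700, dc2c, dc84}.
Ancestors of 798b: {36af, 798b, 9faf, b700, dc2c}.
Common ancestors: {b700, dc2c}.
Among these, dc2c is not an ancestor of any other common ancestor — it is the merge base.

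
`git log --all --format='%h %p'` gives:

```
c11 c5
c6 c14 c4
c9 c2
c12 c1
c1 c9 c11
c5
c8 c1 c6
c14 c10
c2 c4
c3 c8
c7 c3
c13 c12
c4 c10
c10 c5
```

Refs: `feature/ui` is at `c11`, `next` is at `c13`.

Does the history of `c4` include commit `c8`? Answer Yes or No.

No

Ancestors of c4: {c10, c4, c5}.
c8 is not in that set, so it is not an ancestor of c4.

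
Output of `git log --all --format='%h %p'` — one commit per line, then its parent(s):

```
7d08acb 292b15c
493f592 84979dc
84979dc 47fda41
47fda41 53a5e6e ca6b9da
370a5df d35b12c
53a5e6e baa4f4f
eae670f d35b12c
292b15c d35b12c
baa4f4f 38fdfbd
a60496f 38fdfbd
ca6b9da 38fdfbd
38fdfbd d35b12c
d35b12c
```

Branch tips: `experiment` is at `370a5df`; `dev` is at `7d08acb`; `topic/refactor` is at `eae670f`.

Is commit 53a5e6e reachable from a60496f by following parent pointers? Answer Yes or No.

Ancestors of a60496f: {38fdfbd, a60496f, d35b12c}.
53a5e6e is not in that set, so it is not an ancestor of a60496f.

No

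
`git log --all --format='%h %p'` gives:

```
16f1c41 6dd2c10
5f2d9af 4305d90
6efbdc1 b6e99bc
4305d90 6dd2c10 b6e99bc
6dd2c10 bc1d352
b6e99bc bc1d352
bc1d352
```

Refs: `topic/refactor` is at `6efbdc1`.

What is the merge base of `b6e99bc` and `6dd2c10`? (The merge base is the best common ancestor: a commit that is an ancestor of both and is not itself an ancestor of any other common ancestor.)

Ancestors of b6e99bc: {b6e99bc, bc1d352}.
Ancestors of 6dd2c10: {6dd2c10, bc1d352}.
Common ancestors: {bc1d352}.
The only common ancestor is bc1d352, so it is the merge base.

bc1d352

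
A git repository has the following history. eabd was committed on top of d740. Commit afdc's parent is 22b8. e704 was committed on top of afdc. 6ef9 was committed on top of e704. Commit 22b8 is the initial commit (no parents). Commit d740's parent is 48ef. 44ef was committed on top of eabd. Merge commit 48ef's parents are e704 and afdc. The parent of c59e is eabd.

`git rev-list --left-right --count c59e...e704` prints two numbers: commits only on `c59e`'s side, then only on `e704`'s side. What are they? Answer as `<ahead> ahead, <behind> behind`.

4 ahead, 0 behind

Reachable from c59e: {22b8, 48ef, afdc, c59e, d740, e704, eabd}.
Reachable from e704: {22b8, afdc, e704}.
Only in c59e's history (ahead): {48ef, c59e, d740, eabd} — 4.
Only in e704's history (behind): {} — 0.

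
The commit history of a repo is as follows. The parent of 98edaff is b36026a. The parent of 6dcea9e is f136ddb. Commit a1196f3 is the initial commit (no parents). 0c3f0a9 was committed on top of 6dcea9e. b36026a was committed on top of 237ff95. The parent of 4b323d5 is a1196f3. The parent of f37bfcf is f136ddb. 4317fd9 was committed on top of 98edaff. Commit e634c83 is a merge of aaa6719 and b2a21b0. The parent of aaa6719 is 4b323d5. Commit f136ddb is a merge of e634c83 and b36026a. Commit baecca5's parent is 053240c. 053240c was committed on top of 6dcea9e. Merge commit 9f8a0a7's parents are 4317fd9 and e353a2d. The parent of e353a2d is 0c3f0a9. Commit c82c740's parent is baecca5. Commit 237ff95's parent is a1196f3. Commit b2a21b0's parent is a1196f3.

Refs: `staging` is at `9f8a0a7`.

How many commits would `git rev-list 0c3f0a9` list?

Walking parent pointers from 0c3f0a9: reachable set = {0c3f0a9, 237ff95, 4b323d5, 6dcea9e, a1196f3, aaa6719, b2a21b0, b36026a, e634c83, f136ddb}.
That is 10 commits.

10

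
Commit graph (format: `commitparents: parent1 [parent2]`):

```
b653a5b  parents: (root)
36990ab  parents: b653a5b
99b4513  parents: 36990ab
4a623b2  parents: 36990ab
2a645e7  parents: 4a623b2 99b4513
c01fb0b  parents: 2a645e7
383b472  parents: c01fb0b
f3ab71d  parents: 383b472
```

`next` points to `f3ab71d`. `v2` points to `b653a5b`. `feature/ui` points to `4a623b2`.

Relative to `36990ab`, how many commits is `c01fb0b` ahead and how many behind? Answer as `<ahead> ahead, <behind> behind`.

Reachable from c01fb0b: {2a645e7, 36990ab, 4a623b2, 99b4513, b653a5b, c01fb0b}.
Reachable from 36990ab: {36990ab, b653a5b}.
Only in c01fb0b's history (ahead): {2a645e7, 4a623b2, 99b4513, c01fb0b} — 4.
Only in 36990ab's history (behind): {} — 0.

4 ahead, 0 behind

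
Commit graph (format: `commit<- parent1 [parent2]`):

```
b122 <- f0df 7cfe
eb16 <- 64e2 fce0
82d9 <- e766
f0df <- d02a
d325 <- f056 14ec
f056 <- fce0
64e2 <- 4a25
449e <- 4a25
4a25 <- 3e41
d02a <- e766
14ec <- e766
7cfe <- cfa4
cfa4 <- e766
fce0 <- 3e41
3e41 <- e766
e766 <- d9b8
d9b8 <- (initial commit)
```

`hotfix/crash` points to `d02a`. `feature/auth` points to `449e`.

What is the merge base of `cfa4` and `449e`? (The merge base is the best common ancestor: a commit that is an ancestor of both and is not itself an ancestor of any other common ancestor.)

e766

Ancestors of cfa4: {cfa4, d9b8, e766}.
Ancestors of 449e: {3e41, 449e, 4a25, d9b8, e766}.
Common ancestors: {d9b8, e766}.
Among these, e766 is not an ancestor of any other common ancestor — it is the merge base.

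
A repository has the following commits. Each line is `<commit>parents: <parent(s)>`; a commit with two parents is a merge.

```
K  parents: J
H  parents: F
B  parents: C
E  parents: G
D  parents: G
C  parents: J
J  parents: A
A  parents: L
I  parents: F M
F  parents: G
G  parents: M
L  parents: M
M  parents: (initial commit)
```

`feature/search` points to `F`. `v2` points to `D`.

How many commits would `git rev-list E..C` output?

4

Reachable from C: {A, C, J, L, M}.
Reachable from E: {E, G, M}.
In C's history but not E's: {A, C, J, L} — 4 commits.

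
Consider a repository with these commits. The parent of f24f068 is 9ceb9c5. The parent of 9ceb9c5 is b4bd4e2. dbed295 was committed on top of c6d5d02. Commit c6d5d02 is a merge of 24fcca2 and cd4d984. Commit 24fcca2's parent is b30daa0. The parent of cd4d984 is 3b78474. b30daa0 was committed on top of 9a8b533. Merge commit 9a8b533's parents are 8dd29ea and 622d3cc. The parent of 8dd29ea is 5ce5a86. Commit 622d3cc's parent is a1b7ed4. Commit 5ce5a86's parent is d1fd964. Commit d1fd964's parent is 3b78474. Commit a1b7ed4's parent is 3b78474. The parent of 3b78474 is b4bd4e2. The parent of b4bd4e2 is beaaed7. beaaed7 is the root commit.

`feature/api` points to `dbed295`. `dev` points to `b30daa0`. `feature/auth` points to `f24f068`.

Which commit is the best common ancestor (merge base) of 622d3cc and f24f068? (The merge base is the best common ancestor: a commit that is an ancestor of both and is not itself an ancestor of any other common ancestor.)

Ancestors of 622d3cc: {3b78474, 622d3cc, a1b7ed4, b4bd4e2, beaaed7}.
Ancestors of f24f068: {9ceb9c5, b4bd4e2, beaaed7, f24f068}.
Common ancestors: {b4bd4e2, beaaed7}.
Among these, b4bd4e2 is not an ancestor of any other common ancestor — it is the merge base.

b4bd4e2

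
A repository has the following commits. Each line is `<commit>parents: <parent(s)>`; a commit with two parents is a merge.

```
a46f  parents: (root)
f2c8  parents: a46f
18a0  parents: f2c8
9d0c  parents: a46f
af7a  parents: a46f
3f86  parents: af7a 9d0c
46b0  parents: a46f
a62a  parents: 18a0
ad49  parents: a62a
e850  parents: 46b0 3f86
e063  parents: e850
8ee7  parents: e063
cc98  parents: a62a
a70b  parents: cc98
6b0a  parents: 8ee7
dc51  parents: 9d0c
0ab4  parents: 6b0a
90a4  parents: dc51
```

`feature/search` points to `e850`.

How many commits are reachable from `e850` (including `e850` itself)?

Walking parent pointers from e850: reachable set = {3f86, 46b0, 9d0c, a46f, af7a, e850}.
That is 6 commits.

6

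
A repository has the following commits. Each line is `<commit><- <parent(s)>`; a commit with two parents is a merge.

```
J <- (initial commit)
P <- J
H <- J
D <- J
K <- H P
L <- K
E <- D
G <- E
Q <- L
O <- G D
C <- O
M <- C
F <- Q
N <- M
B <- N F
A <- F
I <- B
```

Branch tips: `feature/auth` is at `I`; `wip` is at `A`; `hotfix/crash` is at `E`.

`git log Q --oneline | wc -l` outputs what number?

Walking parent pointers from Q: reachable set = {H, J, K, L, P, Q}.
That is 6 commits.

6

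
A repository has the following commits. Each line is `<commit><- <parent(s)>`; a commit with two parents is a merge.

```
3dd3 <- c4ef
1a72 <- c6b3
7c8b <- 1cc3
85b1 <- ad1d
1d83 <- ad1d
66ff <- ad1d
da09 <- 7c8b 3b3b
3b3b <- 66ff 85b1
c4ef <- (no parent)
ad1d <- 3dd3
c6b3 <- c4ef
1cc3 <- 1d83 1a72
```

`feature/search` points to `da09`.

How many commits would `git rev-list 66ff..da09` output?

8

Reachable from da09: {1a72, 1cc3, 1d83, 3b3b, 3dd3, 66ff, 7c8b, 85b1, ad1d, c4ef, c6b3, da09}.
Reachable from 66ff: {3dd3, 66ff, ad1d, c4ef}.
In da09's history but not 66ff's: {1a72, 1cc3, 1d83, 3b3b, 7c8b, 85b1, c6b3, da09} — 8 commits.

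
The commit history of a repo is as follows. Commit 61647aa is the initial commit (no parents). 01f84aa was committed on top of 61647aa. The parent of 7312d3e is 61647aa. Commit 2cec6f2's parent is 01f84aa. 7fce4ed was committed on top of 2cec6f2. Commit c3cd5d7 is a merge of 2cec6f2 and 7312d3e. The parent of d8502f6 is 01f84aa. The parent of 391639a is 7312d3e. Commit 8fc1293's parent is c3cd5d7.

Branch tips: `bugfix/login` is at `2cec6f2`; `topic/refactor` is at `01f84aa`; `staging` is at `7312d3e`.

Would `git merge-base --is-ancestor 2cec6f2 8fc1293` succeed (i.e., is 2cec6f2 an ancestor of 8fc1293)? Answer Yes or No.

Ancestors of 8fc1293 (commits reachable by following parents): {01f84aa, 2cec6f2, 61647aa, 7312d3e, 8fc1293, c3cd5d7}.
2cec6f2 is in that set, so it is an ancestor of 8fc1293.

Yes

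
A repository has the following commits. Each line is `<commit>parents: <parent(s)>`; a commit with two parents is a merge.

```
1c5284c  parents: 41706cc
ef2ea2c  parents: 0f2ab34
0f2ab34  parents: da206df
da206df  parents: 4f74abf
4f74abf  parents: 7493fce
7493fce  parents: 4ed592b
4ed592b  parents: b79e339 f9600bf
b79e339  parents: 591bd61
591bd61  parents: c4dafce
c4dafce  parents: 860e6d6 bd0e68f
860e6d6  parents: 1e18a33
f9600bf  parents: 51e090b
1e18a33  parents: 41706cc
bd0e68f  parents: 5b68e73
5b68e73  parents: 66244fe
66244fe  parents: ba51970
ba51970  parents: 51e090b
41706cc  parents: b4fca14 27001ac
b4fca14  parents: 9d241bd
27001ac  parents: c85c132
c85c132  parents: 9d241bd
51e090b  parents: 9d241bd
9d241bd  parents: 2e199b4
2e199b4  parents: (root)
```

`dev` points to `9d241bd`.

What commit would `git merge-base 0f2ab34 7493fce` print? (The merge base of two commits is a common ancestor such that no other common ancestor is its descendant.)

Ancestors of 0f2ab34: {0f2ab34, 1e18a33, 27001ac, 2e199b4, 41706cc, 4ed592b, 4f74abf, 51e090b, 591bd61, 5b68e73, 66244fe, 7493fce, 860e6d6, 9d241bd, b4fca14, b79e339, ba51970, bd0e68f, c4dafce, c85c132, da206df, f9600bf}.
Ancestors of 7493fce: {1e18a33, 27001ac, 2e199b4, 41706cc, 4ed592b, 51e090b, 591bd61, 5b68e73, 66244fe, 7493fce, 860e6d6, 9d241bd, b4fca14, b79e339, ba51970, bd0e68f, c4dafce, c85c132, f9600bf}.
Common ancestors: {1e18a33, 27001ac, 2e199b4, 41706cc, 4ed592b, 51e090b, 591bd61, 5b68e73, 66244fe, 7493fce, 860e6d6, 9d241bd, b4fca14, b79e339, ba51970, bd0e68f, c4dafce, c85c132, f9600bf}.
Among these, 7493fce is not an ancestor of any other common ancestor — it is the merge base.

7493fce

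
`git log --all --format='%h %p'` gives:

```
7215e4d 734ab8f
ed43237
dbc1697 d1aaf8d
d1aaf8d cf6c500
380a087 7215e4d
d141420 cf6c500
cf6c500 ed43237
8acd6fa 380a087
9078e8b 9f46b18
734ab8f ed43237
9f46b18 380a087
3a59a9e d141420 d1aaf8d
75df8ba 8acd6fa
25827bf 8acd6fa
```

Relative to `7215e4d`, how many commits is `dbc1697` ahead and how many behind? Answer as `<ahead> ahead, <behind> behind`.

3 ahead, 2 behind

Reachable from dbc1697: {cf6c500, d1aaf8d, dbc1697, ed43237}.
Reachable from 7215e4d: {7215e4d, 734ab8f, ed43237}.
Only in dbc1697's history (ahead): {cf6c500, d1aaf8d, dbc1697} — 3.
Only in 7215e4d's history (behind): {7215e4d, 734ab8f} — 2.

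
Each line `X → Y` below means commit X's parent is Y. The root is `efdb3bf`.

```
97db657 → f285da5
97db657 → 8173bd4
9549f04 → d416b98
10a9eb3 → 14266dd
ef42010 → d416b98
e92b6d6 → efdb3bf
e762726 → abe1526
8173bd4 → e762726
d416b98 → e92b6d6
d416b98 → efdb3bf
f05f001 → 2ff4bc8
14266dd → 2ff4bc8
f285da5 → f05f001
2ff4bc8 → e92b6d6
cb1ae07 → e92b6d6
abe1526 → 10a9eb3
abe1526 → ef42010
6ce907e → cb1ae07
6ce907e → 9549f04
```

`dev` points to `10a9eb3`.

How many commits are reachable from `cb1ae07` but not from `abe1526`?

Reachable from cb1ae07: {cb1ae07, e92b6d6, efdb3bf}.
Reachable from abe1526: {10a9eb3, 14266dd, 2ff4bc8, abe1526, d416b98, e92b6d6, ef42010, efdb3bf}.
In cb1ae07's history but not abe1526's: {cb1ae07} — 1 commit.

1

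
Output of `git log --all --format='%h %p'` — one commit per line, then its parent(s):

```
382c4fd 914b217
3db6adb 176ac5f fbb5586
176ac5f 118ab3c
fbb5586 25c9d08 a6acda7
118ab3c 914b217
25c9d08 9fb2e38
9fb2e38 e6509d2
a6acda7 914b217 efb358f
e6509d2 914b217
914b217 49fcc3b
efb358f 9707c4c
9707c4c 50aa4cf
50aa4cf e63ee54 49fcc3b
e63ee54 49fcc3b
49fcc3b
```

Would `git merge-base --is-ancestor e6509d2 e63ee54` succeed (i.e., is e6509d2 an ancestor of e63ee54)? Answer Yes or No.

No

Ancestors of e63ee54: {49fcc3b, e63ee54}.
e6509d2 is not in that set, so it is not an ancestor of e63ee54.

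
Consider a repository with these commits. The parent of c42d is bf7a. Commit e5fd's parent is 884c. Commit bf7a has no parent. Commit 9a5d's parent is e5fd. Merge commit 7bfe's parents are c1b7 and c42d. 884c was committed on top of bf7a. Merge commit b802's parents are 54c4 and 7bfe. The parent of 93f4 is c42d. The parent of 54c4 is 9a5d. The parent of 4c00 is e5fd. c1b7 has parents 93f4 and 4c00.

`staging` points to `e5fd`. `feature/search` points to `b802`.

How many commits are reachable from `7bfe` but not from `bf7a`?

Reachable from 7bfe: {4c00, 7bfe, 884c, 93f4, bf7a, c1b7, c42d, e5fd}.
Reachable from bf7a: {bf7a}.
In 7bfe's history but not bf7a's: {4c00, 7bfe, 884c, 93f4, c1b7, c42d, e5fd} — 7 commits.

7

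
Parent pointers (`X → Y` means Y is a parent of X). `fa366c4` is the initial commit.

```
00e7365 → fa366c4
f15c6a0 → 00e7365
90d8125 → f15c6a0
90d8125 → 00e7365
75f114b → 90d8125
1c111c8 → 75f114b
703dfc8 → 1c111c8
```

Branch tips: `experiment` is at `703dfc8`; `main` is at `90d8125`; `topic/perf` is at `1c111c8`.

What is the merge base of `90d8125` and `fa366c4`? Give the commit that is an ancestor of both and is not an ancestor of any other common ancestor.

fa366c4

Ancestors of 90d8125: {00e7365, 90d8125, f15c6a0, fa366c4}.
Ancestors of fa366c4: {fa366c4}.
Common ancestors: {fa366c4}.
The only common ancestor is fa366c4, so it is the merge base.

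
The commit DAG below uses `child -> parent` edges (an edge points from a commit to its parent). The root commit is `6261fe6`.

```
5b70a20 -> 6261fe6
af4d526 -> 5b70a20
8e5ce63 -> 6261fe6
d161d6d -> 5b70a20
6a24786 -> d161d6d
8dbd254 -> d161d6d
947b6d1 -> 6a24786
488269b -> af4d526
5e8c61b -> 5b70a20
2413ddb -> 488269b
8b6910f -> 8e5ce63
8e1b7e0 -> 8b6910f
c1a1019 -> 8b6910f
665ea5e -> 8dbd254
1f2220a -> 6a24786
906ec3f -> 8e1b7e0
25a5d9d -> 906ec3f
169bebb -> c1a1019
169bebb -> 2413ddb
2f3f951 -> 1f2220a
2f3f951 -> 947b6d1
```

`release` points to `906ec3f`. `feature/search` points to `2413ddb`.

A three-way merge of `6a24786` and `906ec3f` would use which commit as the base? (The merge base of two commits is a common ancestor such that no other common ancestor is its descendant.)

Ancestors of 6a24786: {5b70a20, 6261fe6, 6a24786, d161d6d}.
Ancestors of 906ec3f: {6261fe6, 8b6910f, 8e1b7e0, 8e5ce63, 906ec3f}.
Common ancestors: {6261fe6}.
The only common ancestor is 6261fe6, so it is the merge base.

6261fe6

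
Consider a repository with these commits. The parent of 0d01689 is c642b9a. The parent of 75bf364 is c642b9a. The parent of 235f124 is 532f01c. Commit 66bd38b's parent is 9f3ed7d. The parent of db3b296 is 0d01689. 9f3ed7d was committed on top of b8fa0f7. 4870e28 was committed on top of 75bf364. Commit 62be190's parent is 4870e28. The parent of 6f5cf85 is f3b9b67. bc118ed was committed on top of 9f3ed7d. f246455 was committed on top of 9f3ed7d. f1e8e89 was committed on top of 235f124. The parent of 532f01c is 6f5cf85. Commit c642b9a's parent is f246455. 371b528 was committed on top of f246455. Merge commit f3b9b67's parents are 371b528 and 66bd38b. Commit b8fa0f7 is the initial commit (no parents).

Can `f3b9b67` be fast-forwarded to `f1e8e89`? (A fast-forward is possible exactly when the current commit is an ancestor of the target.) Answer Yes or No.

A fast-forward from f3b9b67 to f1e8e89 is possible iff f3b9b67 is an ancestor of f1e8e89.
Ancestors of f1e8e89: {235f124, 371b528, 532f01c, 66bd38b, 6f5cf85, 9f3ed7d, b8fa0f7, f1e8e89, f246455, f3b9b67}.
f3b9b67 is among them, so fast-forward is possible.

Yes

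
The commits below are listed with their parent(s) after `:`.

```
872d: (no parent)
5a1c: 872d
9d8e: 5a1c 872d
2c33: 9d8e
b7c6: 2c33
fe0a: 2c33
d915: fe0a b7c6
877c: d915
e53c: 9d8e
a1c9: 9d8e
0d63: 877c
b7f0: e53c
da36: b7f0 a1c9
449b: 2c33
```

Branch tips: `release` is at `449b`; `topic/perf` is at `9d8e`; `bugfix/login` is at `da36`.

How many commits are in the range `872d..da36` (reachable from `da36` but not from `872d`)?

6

Reachable from da36: {5a1c, 872d, 9d8e, a1c9, b7f0, da36, e53c}.
Reachable from 872d: {872d}.
In da36's history but not 872d's: {5a1c, 9d8e, a1c9, b7f0, da36, e53c} — 6 commits.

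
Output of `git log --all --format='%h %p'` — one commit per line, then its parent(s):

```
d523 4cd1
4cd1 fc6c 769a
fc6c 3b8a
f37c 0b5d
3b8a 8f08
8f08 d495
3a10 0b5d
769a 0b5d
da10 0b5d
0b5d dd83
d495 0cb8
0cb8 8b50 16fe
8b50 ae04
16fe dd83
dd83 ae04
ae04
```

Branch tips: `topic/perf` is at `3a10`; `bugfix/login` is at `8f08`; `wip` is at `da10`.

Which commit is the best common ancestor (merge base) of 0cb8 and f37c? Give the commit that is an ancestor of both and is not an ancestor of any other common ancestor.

Ancestors of 0cb8: {0cb8, 16fe, 8b50, ae04, dd83}.
Ancestors of f37c: {0b5d, ae04, dd83, f37c}.
Common ancestors: {ae04, dd83}.
Among these, dd83 is not an ancestor of any other common ancestor — it is the merge base.

dd83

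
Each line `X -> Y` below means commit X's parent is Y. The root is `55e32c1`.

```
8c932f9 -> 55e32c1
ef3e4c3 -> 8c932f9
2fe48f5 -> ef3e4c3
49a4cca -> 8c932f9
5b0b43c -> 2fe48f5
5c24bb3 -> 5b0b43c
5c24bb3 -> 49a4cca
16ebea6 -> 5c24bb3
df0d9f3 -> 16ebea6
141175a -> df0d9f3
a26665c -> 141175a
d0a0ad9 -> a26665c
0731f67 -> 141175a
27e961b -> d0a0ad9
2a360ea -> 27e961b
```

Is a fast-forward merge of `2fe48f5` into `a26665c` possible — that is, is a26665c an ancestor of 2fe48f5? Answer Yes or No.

No

A fast-forward from a26665c to 2fe48f5 is possible iff a26665c is an ancestor of 2fe48f5.
Ancestors of 2fe48f5: {2fe48f5, 55e32c1, 8c932f9, ef3e4c3}.
a26665c is not among them, so fast-forward is not possible.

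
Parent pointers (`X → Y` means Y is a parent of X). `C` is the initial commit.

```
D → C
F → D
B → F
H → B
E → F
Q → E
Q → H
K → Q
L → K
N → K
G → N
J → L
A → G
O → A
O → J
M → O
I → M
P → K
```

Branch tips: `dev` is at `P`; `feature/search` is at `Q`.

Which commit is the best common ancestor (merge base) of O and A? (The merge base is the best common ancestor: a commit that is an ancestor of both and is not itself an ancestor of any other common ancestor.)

Ancestors of O: {A, B, C, D, E, F, G, H, J, K, L, N, O, Q}.
Ancestors of A: {A, B, C, D, E, F, G, H, K, N, Q}.
Common ancestors: {A, B, C, D, E, F, G, H, K, N, Q}.
Among these, A is not an ancestor of any other common ancestor — it is the merge base.

A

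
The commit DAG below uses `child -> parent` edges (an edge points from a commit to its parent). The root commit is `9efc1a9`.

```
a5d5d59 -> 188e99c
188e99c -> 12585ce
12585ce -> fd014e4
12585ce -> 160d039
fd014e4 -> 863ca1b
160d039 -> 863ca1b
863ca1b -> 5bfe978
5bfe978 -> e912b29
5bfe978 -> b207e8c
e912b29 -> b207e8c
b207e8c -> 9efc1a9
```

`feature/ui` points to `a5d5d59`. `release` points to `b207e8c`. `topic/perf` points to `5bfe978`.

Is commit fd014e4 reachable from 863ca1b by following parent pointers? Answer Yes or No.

No

Ancestors of 863ca1b: {5bfe978, 863ca1b, 9efc1a9, b207e8c, e912b29}.
fd014e4 is not in that set, so it is not an ancestor of 863ca1b.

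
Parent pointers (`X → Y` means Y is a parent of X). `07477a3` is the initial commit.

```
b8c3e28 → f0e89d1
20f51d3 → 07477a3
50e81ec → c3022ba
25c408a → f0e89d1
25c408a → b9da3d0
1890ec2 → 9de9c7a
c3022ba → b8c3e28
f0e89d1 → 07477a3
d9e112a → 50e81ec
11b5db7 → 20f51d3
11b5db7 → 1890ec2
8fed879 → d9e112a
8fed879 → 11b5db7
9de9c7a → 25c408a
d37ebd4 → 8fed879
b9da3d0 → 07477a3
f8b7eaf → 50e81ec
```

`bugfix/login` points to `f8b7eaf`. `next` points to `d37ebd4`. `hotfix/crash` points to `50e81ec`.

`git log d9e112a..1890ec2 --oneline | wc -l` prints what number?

4

Reachable from 1890ec2: {07477a3, 1890ec2, 25c408a, 9de9c7a, b9da3d0, f0e89d1}.
Reachable from d9e112a: {07477a3, 50e81ec, b8c3e28, c3022ba, d9e112a, f0e89d1}.
In 1890ec2's history but not d9e112a's: {1890ec2, 25c408a, 9de9c7a, b9da3d0} — 4 commits.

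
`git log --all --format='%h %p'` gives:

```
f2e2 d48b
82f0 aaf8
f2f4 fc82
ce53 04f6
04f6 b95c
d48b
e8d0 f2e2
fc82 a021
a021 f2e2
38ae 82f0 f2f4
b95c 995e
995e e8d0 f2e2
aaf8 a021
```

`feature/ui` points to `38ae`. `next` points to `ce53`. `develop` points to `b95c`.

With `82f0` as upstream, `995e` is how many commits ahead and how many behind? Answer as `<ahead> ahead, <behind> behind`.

2 ahead, 3 behind

Reachable from 995e: {995e, d48b, e8d0, f2e2}.
Reachable from 82f0: {82f0, a021, aaf8, d48b, f2e2}.
Only in 995e's history (ahead): {995e, e8d0} — 2.
Only in 82f0's history (behind): {82f0, a021, aaf8} — 3.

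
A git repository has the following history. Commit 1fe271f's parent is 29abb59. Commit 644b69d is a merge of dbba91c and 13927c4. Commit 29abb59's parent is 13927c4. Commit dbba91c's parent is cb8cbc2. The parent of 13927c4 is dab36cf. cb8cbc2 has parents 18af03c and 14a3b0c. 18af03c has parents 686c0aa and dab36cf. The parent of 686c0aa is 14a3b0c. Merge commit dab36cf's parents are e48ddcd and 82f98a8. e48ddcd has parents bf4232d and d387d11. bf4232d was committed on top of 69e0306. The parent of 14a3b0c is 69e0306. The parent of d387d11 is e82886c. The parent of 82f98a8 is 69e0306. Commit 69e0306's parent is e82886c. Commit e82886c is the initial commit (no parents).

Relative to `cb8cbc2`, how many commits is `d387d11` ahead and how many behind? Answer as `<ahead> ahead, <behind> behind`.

Reachable from d387d11: {d387d11, e82886c}.
Reachable from cb8cbc2: {14a3b0c, 18af03c, 686c0aa, 69e0306, 82f98a8, bf4232d, cb8cbc2, d387d11, dab36cf, e48ddcd, e82886c}.
Only in d387d11's history (ahead): {} — 0.
Only in cb8cbc2's history (behind): {14a3b0c, 18af03c, 686c0aa, 69e0306, 82f98a8, bf4232d, cb8cbc2, dab36cf, e48ddcd} — 9.

0 ahead, 9 behind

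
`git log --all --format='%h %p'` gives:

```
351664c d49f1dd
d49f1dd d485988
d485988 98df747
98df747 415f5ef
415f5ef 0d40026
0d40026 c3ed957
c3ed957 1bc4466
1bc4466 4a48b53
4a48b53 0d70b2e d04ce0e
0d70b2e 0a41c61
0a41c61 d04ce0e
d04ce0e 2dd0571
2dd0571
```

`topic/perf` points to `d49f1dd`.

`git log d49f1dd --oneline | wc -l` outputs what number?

Walking parent pointers from d49f1dd: reachable set = {0a41c61, 0d40026, 0d70b2e, 1bc4466, 2dd0571, 415f5ef, 4a48b53, 98df747, c3ed957, d04ce0e, d485988, d49f1dd}.
That is 12 commits.

12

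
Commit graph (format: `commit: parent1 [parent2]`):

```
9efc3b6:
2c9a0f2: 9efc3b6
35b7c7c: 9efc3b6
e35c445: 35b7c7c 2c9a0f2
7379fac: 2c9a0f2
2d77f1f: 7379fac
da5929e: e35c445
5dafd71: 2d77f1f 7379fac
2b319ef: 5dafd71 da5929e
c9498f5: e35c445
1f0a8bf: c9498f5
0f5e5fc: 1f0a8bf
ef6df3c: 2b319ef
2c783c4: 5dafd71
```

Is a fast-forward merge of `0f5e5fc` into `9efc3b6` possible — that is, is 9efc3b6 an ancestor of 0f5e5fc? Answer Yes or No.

A fast-forward from 9efc3b6 to 0f5e5fc is possible iff 9efc3b6 is an ancestor of 0f5e5fc.
Ancestors of 0f5e5fc: {0f5e5fc, 1f0a8bf, 2c9a0f2, 35b7c7c, 9efc3b6, c9498f5, e35c445}.
9efc3b6 is among them, so fast-forward is possible.

Yes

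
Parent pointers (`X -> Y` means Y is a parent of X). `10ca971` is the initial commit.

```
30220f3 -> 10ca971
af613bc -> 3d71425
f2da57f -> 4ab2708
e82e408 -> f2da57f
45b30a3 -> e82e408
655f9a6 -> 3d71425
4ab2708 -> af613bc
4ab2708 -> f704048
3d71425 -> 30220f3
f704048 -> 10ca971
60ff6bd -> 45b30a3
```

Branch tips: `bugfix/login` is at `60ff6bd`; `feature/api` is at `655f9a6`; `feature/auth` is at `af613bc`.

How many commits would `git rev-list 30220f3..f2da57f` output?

5

Reachable from f2da57f: {10ca971, 30220f3, 3d71425, 4ab2708, af613bc, f2da57f, f704048}.
Reachable from 30220f3: {10ca971, 30220f3}.
In f2da57f's history but not 30220f3's: {3d71425, 4ab2708, af613bc, f2da57f, f704048} — 5 commits.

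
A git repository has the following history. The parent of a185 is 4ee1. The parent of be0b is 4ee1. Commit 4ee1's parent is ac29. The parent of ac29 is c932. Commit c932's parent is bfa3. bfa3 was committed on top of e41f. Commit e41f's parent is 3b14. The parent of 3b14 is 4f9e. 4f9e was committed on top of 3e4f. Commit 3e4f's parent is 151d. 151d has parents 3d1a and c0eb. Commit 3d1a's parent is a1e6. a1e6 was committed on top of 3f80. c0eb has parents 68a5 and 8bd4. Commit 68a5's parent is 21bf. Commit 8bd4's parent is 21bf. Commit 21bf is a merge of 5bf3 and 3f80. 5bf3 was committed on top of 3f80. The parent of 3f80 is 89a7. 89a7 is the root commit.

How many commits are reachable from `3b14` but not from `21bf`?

9

Reachable from 3b14: {151d, 21bf, 3b14, 3d1a, 3e4f, 3f80, 4f9e, 5bf3, 68a5, 89a7, 8bd4, a1e6, c0eb}.
Reachable from 21bf: {21bf, 3f80, 5bf3, 89a7}.
In 3b14's history but not 21bf's: {151d, 3b14, 3d1a, 3e4f, 4f9e, 68a5, 8bd4, a1e6, c0eb} — 9 commits.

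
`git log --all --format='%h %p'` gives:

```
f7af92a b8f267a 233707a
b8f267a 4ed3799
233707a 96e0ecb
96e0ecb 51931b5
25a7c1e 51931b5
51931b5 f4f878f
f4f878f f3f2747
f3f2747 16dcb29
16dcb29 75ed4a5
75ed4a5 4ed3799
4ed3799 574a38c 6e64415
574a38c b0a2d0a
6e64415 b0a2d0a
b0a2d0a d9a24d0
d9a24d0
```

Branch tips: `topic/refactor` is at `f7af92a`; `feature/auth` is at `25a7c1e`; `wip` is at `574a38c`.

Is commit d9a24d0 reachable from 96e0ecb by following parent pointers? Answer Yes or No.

Ancestors of 96e0ecb (commits reachable by following parents): {16dcb29, 4ed3799, 51931b5, 574a38c, 6e64415, 75ed4a5, 96e0ecb, b0a2d0a, d9a24d0, f3f2747, f4f878f}.
d9a24d0 is in that set, so it is an ancestor of 96e0ecb.

Yes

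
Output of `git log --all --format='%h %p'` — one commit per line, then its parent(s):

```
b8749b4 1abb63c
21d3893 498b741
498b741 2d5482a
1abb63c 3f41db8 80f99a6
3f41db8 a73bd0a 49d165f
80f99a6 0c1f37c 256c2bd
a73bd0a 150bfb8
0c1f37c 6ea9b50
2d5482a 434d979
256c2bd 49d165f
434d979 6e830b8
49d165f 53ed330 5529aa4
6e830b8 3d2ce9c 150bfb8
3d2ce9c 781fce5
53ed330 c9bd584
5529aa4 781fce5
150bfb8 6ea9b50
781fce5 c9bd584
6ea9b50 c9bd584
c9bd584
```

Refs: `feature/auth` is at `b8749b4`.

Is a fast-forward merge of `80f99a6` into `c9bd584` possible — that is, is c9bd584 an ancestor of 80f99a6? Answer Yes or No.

Yes

A fast-forward from c9bd584 to 80f99a6 is possible iff c9bd584 is an ancestor of 80f99a6.
Ancestors of 80f99a6: {0c1f37c, 256c2bd, 49d165f, 53ed330, 5529aa4, 6ea9b50, 781fce5, 80f99a6, c9bd584}.
c9bd584 is among them, so fast-forward is possible.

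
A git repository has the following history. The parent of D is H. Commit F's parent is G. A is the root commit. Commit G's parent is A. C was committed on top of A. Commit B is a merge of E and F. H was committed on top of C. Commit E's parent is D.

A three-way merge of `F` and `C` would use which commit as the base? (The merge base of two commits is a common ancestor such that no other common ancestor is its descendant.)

Ancestors of F: {A, F, G}.
Ancestors of C: {A, C}.
Common ancestors: {A}.
The only common ancestor is A, so it is the merge base.

A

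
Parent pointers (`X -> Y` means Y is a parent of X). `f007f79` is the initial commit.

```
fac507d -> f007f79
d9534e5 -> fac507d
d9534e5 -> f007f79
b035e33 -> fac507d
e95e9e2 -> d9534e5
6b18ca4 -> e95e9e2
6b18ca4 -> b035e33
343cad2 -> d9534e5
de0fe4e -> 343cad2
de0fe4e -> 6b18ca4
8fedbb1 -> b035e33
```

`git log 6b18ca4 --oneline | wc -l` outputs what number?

Walking parent pointers from 6b18ca4: reachable set = {6b18ca4, b035e33, d9534e5, e95e9e2, f007f79, fac507d}.
That is 6 commits.

6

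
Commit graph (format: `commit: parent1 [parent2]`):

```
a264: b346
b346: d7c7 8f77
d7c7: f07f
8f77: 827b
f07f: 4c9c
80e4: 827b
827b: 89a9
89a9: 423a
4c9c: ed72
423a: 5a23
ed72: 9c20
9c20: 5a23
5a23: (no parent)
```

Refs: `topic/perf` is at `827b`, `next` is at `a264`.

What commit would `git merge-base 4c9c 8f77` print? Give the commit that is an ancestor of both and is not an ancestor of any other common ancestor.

Ancestors of 4c9c: {4c9c, 5a23, 9c20, ed72}.
Ancestors of 8f77: {423a, 5a23, 827b, 89a9, 8f77}.
Common ancestors: {5a23}.
The only common ancestor is 5a23, so it is the merge base.

5a23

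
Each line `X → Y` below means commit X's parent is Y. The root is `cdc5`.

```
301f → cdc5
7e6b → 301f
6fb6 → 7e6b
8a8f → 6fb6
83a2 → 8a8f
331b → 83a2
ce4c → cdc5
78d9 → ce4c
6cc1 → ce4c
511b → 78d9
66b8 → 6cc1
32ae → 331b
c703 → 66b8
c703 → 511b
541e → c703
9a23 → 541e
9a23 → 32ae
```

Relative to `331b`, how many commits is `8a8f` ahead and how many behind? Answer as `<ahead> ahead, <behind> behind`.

0 ahead, 2 behind

Reachable from 8a8f: {301f, 6fb6, 7e6b, 8a8f, cdc5}.
Reachable from 331b: {301f, 331b, 6fb6, 7e6b, 83a2, 8a8f, cdc5}.
Only in 8a8f's history (ahead): {} — 0.
Only in 331b's history (behind): {331b, 83a2} — 2.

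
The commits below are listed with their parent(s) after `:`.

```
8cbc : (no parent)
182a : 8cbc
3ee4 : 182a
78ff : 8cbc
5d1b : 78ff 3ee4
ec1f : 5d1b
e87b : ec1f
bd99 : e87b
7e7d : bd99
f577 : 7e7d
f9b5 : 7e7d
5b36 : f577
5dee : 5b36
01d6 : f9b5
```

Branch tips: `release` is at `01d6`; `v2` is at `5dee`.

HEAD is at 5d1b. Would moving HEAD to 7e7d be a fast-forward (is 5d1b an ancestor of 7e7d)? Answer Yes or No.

A fast-forward from 5d1b to 7e7d is possible iff 5d1b is an ancestor of 7e7d.
Ancestors of 7e7d: {182a, 3ee4, 5d1b, 78ff, 7e7d, 8cbc, bd99, e87b, ec1f}.
5d1b is among them, so fast-forward is possible.

Yes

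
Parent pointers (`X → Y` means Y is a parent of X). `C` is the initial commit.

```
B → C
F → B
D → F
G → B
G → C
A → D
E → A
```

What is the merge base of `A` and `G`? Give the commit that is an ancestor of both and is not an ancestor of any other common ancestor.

Ancestors of A: {A, B, C, D, F}.
Ancestors of G: {B, C, G}.
Common ancestors: {B, C}.
Among these, B is not an ancestor of any other common ancestor — it is the merge base.

B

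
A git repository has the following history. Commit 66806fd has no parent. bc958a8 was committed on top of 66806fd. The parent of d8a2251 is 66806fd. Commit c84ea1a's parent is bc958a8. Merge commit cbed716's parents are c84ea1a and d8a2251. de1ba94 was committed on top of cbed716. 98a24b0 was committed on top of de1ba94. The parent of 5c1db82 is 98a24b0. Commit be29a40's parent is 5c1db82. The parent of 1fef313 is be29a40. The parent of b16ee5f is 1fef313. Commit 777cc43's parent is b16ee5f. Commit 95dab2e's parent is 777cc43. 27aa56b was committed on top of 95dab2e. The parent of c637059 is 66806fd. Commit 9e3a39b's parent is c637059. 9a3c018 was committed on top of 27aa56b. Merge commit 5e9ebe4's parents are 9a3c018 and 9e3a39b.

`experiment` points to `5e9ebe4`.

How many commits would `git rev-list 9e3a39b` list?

Walking parent pointers from 9e3a39b: reachable set = {66806fd, 9e3a39b, c637059}.
That is 3 commits.

3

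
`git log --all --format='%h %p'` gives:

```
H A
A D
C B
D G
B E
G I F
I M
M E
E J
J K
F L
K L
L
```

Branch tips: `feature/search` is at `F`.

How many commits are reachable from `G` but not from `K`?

6

Reachable from G: {E, F, G, I, J, K, L, M}.
Reachable from K: {K, L}.
In G's history but not K's: {E, F, G, I, J, M} — 6 commits.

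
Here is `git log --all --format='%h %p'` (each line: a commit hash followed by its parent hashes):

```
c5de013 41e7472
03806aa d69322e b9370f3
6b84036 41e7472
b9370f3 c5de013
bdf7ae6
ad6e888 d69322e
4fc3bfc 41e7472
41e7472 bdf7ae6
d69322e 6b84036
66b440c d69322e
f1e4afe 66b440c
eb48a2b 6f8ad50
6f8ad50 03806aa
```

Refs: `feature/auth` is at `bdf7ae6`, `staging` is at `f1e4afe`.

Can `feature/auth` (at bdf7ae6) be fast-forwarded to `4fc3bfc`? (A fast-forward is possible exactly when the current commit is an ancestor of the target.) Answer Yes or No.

Yes

A fast-forward from bdf7ae6 to 4fc3bfc is possible iff bdf7ae6 is an ancestor of 4fc3bfc.
Ancestors of 4fc3bfc: {41e7472, 4fc3bfc, bdf7ae6}.
bdf7ae6 is among them, so fast-forward is possible.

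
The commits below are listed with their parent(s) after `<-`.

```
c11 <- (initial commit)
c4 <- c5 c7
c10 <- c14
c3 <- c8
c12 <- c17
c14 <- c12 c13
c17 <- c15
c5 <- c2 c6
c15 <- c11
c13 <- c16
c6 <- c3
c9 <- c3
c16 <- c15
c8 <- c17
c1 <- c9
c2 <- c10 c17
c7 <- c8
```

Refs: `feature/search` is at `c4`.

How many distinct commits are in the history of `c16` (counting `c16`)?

3

Walking parent pointers from c16: reachable set = {c11, c15, c16}.
That is 3 commits.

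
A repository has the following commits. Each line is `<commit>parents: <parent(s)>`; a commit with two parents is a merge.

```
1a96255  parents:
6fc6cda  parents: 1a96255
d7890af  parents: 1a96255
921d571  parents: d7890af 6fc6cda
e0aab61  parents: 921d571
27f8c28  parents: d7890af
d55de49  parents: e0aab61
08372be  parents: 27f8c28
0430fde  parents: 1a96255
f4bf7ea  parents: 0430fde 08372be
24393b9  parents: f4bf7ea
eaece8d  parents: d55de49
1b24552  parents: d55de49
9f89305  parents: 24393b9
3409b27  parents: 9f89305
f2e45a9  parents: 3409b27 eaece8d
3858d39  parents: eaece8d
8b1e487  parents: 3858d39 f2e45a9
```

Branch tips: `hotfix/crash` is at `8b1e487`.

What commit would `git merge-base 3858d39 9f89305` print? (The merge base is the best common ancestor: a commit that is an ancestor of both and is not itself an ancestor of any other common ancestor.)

d7890af

Ancestors of 3858d39: {1a96255, 3858d39, 6fc6cda, 921d571, d55de49, d7890af, e0aab61, eaece8d}.
Ancestors of 9f89305: {0430fde, 08372be, 1a96255, 24393b9, 27f8c28, 9f89305, d7890af, f4bf7ea}.
Common ancestors: {1a96255, d7890af}.
Among these, d7890af is not an ancestor of any other common ancestor — it is the merge base.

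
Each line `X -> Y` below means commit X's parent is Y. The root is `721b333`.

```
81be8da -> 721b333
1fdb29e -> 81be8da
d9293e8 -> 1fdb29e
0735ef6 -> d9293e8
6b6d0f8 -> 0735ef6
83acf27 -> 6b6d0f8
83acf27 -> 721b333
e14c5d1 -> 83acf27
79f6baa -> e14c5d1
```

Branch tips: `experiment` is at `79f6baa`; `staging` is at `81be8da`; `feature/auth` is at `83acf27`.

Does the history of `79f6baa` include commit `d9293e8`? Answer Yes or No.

Ancestors of 79f6baa (commits reachable by following parents): {0735ef6, 1fdb29e, 6b6d0f8, 721b333, 79f6baa, 81be8da, 83acf27, d9293e8, e14c5d1}.
d9293e8 is in that set, so it is an ancestor of 79f6baa.

Yes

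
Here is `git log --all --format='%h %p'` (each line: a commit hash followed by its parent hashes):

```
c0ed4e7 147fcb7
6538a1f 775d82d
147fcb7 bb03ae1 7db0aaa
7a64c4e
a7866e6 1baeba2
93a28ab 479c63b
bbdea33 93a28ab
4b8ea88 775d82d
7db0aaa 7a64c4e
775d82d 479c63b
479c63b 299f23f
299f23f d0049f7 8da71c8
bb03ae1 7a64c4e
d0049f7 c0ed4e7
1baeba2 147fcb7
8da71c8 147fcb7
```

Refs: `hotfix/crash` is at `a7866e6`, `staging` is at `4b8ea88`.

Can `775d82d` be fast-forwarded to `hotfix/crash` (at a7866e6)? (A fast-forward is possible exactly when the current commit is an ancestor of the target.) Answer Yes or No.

No

A fast-forward from 775d82d to a7866e6 is possible iff 775d82d is an ancestor of a7866e6.
Ancestors of a7866e6: {147fcb7, 1baeba2, 7a64c4e, 7db0aaa, a7866e6, bb03ae1}.
775d82d is not among them, so fast-forward is not possible.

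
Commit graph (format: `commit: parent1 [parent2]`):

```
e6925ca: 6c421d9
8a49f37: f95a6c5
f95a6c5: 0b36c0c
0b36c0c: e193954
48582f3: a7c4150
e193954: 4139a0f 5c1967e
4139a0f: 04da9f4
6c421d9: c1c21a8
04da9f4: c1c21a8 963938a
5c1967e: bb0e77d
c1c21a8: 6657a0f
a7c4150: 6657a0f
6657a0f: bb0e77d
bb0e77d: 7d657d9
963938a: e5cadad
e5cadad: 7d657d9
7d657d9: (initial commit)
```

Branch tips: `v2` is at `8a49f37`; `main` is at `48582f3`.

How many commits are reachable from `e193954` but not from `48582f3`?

7

Reachable from e193954: {04da9f4, 4139a0f, 5c1967e, 6657a0f, 7d657d9, 963938a, bb0e77d, c1c21a8, e193954, e5cadad}.
Reachable from 48582f3: {48582f3, 6657a0f, 7d657d9, a7c4150, bb0e77d}.
In e193954's history but not 48582f3's: {04da9f4, 4139a0f, 5c1967e, 963938a, c1c21a8, e193954, e5cadad} — 7 commits.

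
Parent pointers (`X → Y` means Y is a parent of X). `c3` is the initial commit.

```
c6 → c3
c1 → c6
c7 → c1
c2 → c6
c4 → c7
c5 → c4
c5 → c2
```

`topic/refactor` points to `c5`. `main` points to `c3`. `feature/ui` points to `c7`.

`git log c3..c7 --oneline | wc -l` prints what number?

3

Reachable from c7: {c1, c3, c6, c7}.
Reachable from c3: {c3}.
In c7's history but not c3's: {c1, c6, c7} — 3 commits.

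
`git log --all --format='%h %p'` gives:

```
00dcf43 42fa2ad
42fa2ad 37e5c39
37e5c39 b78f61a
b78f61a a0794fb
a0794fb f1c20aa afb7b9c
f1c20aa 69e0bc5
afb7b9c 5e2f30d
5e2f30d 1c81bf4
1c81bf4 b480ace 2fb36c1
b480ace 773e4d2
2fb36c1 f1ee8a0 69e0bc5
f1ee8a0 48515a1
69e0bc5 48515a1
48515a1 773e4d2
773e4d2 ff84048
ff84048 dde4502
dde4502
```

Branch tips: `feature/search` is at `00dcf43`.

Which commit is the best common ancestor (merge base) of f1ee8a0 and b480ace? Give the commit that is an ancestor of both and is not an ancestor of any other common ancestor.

773e4d2

Ancestors of f1ee8a0: {48515a1, 773e4d2, dde4502, f1ee8a0, ff84048}.
Ancestors of b480ace: {773e4d2, b480ace, dde4502, ff84048}.
Common ancestors: {773e4d2, dde4502, ff84048}.
Among these, 773e4d2 is not an ancestor of any other common ancestor — it is the merge base.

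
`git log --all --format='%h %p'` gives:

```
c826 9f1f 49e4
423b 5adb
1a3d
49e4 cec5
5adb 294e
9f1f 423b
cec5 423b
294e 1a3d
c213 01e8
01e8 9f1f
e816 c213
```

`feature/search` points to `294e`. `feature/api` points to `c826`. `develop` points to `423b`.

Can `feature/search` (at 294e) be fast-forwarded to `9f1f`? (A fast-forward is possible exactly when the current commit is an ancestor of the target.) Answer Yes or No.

A fast-forward from 294e to 9f1f is possible iff 294e is an ancestor of 9f1f.
Ancestors of 9f1f: {1a3d, 294e, 423b, 5adb, 9f1f}.
294e is among them, so fast-forward is possible.

Yes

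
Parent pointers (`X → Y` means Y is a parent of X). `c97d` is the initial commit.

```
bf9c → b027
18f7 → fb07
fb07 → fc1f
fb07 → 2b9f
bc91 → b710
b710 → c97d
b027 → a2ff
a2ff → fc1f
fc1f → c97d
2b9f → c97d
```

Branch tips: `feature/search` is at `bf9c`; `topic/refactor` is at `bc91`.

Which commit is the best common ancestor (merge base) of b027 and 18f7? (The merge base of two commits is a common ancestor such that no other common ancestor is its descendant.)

Ancestors of b027: {a2ff, b027, c97d, fc1f}.
Ancestors of 18f7: {18f7, 2b9f, c97d, fb07, fc1f}.
Common ancestors: {c97d, fc1f}.
Among these, fc1f is not an ancestor of any other common ancestor — it is the merge base.

fc1f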